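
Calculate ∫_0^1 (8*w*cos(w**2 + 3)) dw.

4*sin(4) - 4*sin(3)

Let u = w**2 + 3, so du = 2*w dw. When w = 0, u = 3; when w = 1, u = 4.
The integral becomes 4·∫ cos(u) du from 3 to 4, with antiderivative 4*sin(u).
Back in w: F(w) = 4*sin(w**2 + 3).
Then F(1) - F(0) = (4*sin(4)) - (4*sin(3)) = 4*sin(4) - 4*sin(3).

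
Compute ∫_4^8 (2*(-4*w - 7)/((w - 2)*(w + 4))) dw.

-8*log(3) + 3*log(2)

Factor the denominator: w**2 + 2*w - 8 = (w + 4)(w - 2).
Partial fractions: 2*(-4*w - 7)/((w - 2)*(w + 4)) = -3/(w + 4) - 5/(w - 2).
An antiderivative is F(w) = -5*log(w - 2) - 3*log(w + 4).
Then F(8) - F(4) = (-8*log(3) - 11*log(2)) - (-14*log(2)) = -8*log(3) + 3*log(2).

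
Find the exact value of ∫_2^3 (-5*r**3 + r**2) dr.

By the power rule, an antiderivative is F(r) = -5*r**4/4 + r**3/3.
Then F(3) - F(2) = (-369/4) - (-52/3) = -899/12.

-899/12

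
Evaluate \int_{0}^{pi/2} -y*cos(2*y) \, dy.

Integrate by parts once (u = y, dv = -cos(2*y) dy).
An antiderivative is F(y) = -y*sin(2*y)/2 - cos(2*y)/4.
Then F(pi/2) - F(0) = (1/4) - (-1/4) = 1/2.

1/2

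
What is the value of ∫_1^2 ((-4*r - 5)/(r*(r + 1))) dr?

log(3/64)

Factor the denominator: r**2 + r = (r + 1)r.
Partial fractions: (-4*r - 5)/(r*(r + 1)) = 1/(r + 1) - 5/r.
An antiderivative is F(r) = -5*log(r) + log(r + 1).
Then F(2) - F(1) = (log(3/32)) - (log(2)) = log(3/64).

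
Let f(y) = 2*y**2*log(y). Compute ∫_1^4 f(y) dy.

-14 + 256*log(2)/3

Integrate by parts once (u = ln y, dv = 2*y**2 dy).
An antiderivative is F(y) = 2*y**3*(3*log(y) - 1)/9.
Then F(4) - F(1) = (-128/9 + 256*log(2)/3) - (-2/9) = -14 + 256*log(2)/3.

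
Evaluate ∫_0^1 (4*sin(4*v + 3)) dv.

Let u = 4*v + 3, so du = 4 dv. When v = 0, u = 3; when v = 1, u = 7.
The integral becomes ∫ sin(u) du from 3 to 7, with antiderivative -cos(u).
Back in v: F(v) = -cos(4*v + 3).
Then F(1) - F(0) = (-cos(7)) - (-cos(3)) = cos(3) - cos(7).

cos(3) - cos(7)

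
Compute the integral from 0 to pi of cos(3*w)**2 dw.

Use the identity cos^2(3*w) = (1 + cos(6*w))/2.
An antiderivative is F(w) = w/2 + sin(6*w)/12.
Then F(pi) - F(0) = (pi/2) - (0) = pi/2.

pi/2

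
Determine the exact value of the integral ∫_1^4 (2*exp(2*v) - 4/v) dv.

An antiderivative is F(v) = exp(2*v) - 4*log(v).
Then F(4) - F(1) = (-8*log(2) + exp(8)) - (exp(2)) = -exp(2) - 8*log(2) + exp(8).

-exp(2) - 8*log(2) + exp(8)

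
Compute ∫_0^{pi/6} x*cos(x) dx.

Integrate by parts once (u = x, dv = cos(x) dx).
An antiderivative is F(x) = x*sin(x) + cos(x).
Then F(pi/6) - F(0) = (pi/12 + sqrt(3)/2) - (1) = -1 + pi/12 + sqrt(3)/2.

-1 + pi/12 + sqrt(3)/2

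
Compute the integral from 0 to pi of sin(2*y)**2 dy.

pi/2

Use the identity sin^2(2*y) = (1 - cos(4*y))/2.
An antiderivative is F(y) = y/2 - sin(4*y)/8.
Then F(pi) - F(0) = (pi/2) - (0) = pi/2.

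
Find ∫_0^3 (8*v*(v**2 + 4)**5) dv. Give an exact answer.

3215142

Let u = v**2 + 4, so du = 2*v dv. When v = 0, u = 4; when v = 3, u = 13.
The integral becomes 4·∫ u**5 du from 4 to 13, with antiderivative 2*u**6/3.
Back in v: F(v) = 2*(v**2 + 4)**6/3.
Then F(3) - F(0) = (9653618/3) - (8192/3) = 3215142.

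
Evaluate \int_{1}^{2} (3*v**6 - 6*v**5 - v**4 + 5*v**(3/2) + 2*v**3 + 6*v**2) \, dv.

331/70 + 8*sqrt(2)

By the power rule, an antiderivative is F(v) = 3*v**7/7 - v**6 + 2*v**(5/2) - v**5/5 + v**4/2 + 2*v**3.
Then F(2) - F(1) = (296/35 + 8*sqrt(2)) - (261/70) = 331/70 + 8*sqrt(2).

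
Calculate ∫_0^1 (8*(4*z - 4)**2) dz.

Let u = 4*z - 4, so du = 4 dz. When z = 0, u = -4; when z = 1, u = 0.
The integral becomes 2·∫ u**2 du from -4 to 0, with antiderivative 2*u**3/3.
Back in z: F(z) = 2*(4*z - 4)**3/3.
Then F(1) - F(0) = (0) - (-128/3) = 128/3.

128/3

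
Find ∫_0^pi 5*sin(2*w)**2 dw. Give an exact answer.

Use the identity sin^2(2*w) = (1 - cos(4*w))/2.
An antiderivative is F(w) = 5*w/2 - 5*sin(4*w)/8.
Then F(pi) - F(0) = (5*pi/2) - (0) = 5*pi/2.

5*pi/2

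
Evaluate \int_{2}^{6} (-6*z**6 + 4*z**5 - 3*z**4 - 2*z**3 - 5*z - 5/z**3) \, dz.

-67454431/315

By the power rule, an antiderivative is F(z) = -6*z**7/7 + 2*z**6/3 - 3*z**5/5 - z**4/2 - 5*z**2/2 + 5/(2*z**2).
Then F(6) - F(2) = (-539896577/2520) - (-87043/840) = -67454431/315.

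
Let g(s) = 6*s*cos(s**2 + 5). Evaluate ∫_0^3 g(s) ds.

-3*sin(5) + 3*sin(14)

Let u = s**2 + 5, so du = 2*s ds. When s = 0, u = 5; when s = 3, u = 14.
The integral becomes 3·∫ cos(u) du from 5 to 14, with antiderivative 3*sin(u).
Back in s: F(s) = 3*sin(s**2 + 5).
Then F(3) - F(0) = (3*sin(14)) - (3*sin(5)) = -3*sin(5) + 3*sin(14).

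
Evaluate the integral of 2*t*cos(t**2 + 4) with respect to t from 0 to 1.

Let u = t**2 + 4, so du = 2*t dt. When t = 0, u = 4; when t = 1, u = 5.
The integral becomes ∫ cos(u) du from 4 to 5, with antiderivative sin(u).
Back in t: F(t) = sin(t**2 + 4).
Then F(1) - F(0) = (sin(5)) - (sin(4)) = sin(5) - sin(4).

sin(5) - sin(4)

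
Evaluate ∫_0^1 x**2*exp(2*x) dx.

Integrate by parts twice (u = x^2, dv = exp(2*x) dx).
An antiderivative is F(x) = (2*x**2 - 2*x + 1)*exp(2*x)/4.
Then F(1) - F(0) = (exp(2)/4) - (1/4) = -1/4 + exp(2)/4.

-1/4 + exp(2)/4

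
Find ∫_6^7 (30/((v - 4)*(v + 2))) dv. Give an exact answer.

-5*log(3) + 10*log(2)

Factor the denominator: v**2 - 2*v - 8 = (v + 2)(v - 4).
Partial fractions: 30/((v - 4)*(v + 2)) = -5/(v + 2) + 5/(v - 4).
An antiderivative is F(v) = 5*log(v - 4) - 5*log(v + 2).
Then F(7) - F(6) = (-5*log(3)) - (-10*log(2)) = -5*log(3) + 10*log(2).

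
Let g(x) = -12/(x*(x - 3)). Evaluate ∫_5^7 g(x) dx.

Factor the denominator: x**2 - 3*x = x(x - 3).
Partial fractions: -12/(x*(x - 3)) = 4/x - 4/(x - 3).
An antiderivative is F(x) = 4*log(x) - 4*log(x - 3).
Then F(7) - F(5) = (-8*log(2) + 4*log(7)) - (-4*log(2) + 4*log(5)) = -4*log(5) - 4*log(2) + 4*log(7).

-4*log(5) - 4*log(2) + 4*log(7)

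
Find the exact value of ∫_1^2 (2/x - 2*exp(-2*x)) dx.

An antiderivative is F(x) = 2*log(x) + exp(-2*x).
Then F(2) - F(1) = (exp(-4) + 2*log(2)) - (exp(-2)) = -exp(-2) + exp(-4) + 2*log(2).

-exp(-2) + exp(-4) + 2*log(2)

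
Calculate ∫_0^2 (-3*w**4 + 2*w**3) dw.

-56/5

By the power rule, an antiderivative is F(w) = -3*w**5/5 + w**4/2.
Then F(2) - F(0) = (-56/5) - (0) = -56/5.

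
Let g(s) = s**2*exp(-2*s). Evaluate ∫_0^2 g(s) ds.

(-13 + exp(4))*exp(-4)/4

Integrate by parts twice (u = s^2, dv = exp(-2*s) ds).
An antiderivative is F(s) = (-2*s**2 - 2*s - 1)*exp(-2*s)/4.
Then F(2) - F(0) = (-13*exp(-4)/4) - (-1/4) = (-13 + exp(4))*exp(-4)/4.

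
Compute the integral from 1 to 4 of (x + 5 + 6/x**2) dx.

By the power rule, an antiderivative is F(x) = x**2/2 + 5*x - 6/x.
Then F(4) - F(1) = (53/2) - (-1/2) = 27.

27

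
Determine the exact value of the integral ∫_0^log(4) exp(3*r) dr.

Let u = exp(r), so du = exp(r) dr. When r = 0, u = 1; when r = log(4), u = 4.
The integral becomes ∫ u**2 du from 1 to 4, with antiderivative u**3/3.
Back in r: F(r) = exp(3*r)/3.
Then F(log(4)) - F(0) = (64/3) - (1/3) = 21.

21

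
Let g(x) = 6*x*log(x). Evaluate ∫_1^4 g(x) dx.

Integrate by parts once (u = ln x, dv = 6*x dx).
An antiderivative is F(x) = 3*x**2*(2*log(x) - 1)/2.
Then F(4) - F(1) = (-24 + 96*log(2)) - (-3/2) = -45/2 + 96*log(2).

-45/2 + 96*log(2)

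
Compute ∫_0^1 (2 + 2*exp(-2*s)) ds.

3 - exp(-2)

An antiderivative is F(s) = 2*s - exp(-2*s).
Then F(1) - F(0) = (2 - exp(-2)) - (-1) = 3 - exp(-2).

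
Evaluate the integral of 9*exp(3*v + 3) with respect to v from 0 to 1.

Let u = 3*v + 3, so du = 3 dv. When v = 0, u = 3; when v = 1, u = 6.
The integral becomes 3·∫ exp(u) du from 3 to 6, with antiderivative 3*exp(u).
Back in v: F(v) = 3*exp(3*v + 3).
Then F(1) - F(0) = (3*exp(6)) - (3*exp(3)) = -3*(1 - exp(3))*exp(3).

-3*(1 - exp(3))*exp(3)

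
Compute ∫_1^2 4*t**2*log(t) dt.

-28/9 + 32*log(2)/3

Integrate by parts once (u = ln t, dv = 4*t**2 dt).
An antiderivative is F(t) = 4*t**3*(3*log(t) - 1)/9.
Then F(2) - F(1) = (-32/9 + 32*log(2)/3) - (-4/9) = -28/9 + 32*log(2)/3.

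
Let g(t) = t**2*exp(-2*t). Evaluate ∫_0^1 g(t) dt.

Integrate by parts twice (u = t^2, dv = exp(-2*t) dt).
An antiderivative is F(t) = (-2*t**2 - 2*t - 1)*exp(-2*t)/4.
Then F(1) - F(0) = (-5*exp(-2)/4) - (-1/4) = (-5 + exp(2))*exp(-2)/4.

(-5 + exp(2))*exp(-2)/4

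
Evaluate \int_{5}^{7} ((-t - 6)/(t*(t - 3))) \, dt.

-2*log(5) - 3*log(2) + 2*log(7)

Factor the denominator: t**2 - 3*t = t(t - 3).
Partial fractions: (-t - 6)/(t*(t - 3)) = 2/t - 3/(t - 3).
An antiderivative is F(t) = 2*log(t) - 3*log(t - 3).
Then F(7) - F(5) = (log(49/64)) - (log(25/8)) = -2*log(5) - 3*log(2) + 2*log(7).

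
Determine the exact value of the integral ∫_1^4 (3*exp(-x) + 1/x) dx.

(-3 + 3*exp(3) + log(4**exp(4)))*exp(-4)

An antiderivative is F(x) = log(x) - 3*exp(-x).
Then F(4) - F(1) = ((-3 + log(4**exp(4)))*exp(-4)) - (-3*exp(-1)) = (-3 + 3*exp(3) + log(4**exp(4)))*exp(-4).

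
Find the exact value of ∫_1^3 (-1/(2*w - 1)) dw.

-log(5)/2

An antiderivative is F(w) = -log(2*w - 1)/2.
Then F(3) - F(1) = (-log(5)/2) - (0) = -log(5)/2.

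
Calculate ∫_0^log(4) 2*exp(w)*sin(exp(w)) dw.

2*cos(1) - 2*cos(4)

Let u = exp(w), so du = exp(w) dw. When w = 0, u = 1; when w = log(4), u = 4.
The integral becomes 2·∫ sin(u) du from 1 to 4, with antiderivative -2*cos(u).
Back in w: F(w) = -2*cos(exp(w)).
Then F(log(4)) - F(0) = (-2*cos(4)) - (-2*cos(1)) = 2*cos(1) - 2*cos(4).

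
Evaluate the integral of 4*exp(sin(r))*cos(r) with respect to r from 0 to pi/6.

-4 + 4*exp(1/2)

Let u = sin(r), so du = cos(r) dr. When r = 0, u = 0; when r = pi/6, u = 1/2.
The integral becomes 4·∫ exp(u) du from 0 to 1/2, with antiderivative 4*exp(u).
Back in r: F(r) = 4*exp(sin(r)).
Then F(pi/6) - F(0) = (4*exp(1/2)) - (4) = -4 + 4*exp(1/2).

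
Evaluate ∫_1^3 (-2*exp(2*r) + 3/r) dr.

An antiderivative is F(r) = -exp(2*r) + 3*log(r).
Then F(3) - F(1) = (-exp(6) + log(27)) - (-exp(2)) = -exp(6) + log(27) + exp(2).

-exp(6) + log(27) + exp(2)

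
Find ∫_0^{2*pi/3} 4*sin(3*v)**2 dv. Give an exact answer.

4*pi/3

Use the identity sin^2(3*v) = (1 - cos(6*v))/2.
An antiderivative is F(v) = 2*v - sin(6*v)/3.
Then F(2*pi/3) - F(0) = (4*pi/3) - (0) = 4*pi/3.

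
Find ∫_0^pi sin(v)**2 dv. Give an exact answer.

Use the identity sin^2(v) = (1 - cos(2*v))/2.
An antiderivative is F(v) = v/2 - sin(2*v)/4.
Then F(pi) - F(0) = (pi/2) - (0) = pi/2.

pi/2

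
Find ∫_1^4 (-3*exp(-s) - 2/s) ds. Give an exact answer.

-4*log(2) - 3*exp(-1) + 3*exp(-4)

An antiderivative is F(s) = -2*log(s) + 3*exp(-s).
Then F(4) - F(1) = (-4*log(2) + 3*exp(-4)) - (3*exp(-1)) = -4*log(2) - 3*exp(-1) + 3*exp(-4).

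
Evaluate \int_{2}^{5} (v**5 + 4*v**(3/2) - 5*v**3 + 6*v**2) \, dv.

-32*sqrt(2)/5 + 40*sqrt(5) + 8265/4

By the power rule, an antiderivative is F(v) = v**6/6 + 8*v**(5/2)/5 - 5*v**4/4 + 2*v**3.
Then F(5) - F(2) = (40*sqrt(5) + 24875/12) - (20/3 + 32*sqrt(2)/5) = -32*sqrt(2)/5 + 40*sqrt(5) + 8265/4.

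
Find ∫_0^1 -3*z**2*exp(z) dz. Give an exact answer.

6 - 3*E

Integrate by parts twice (u = z^2, dv = -3*exp(z) dz).
An antiderivative is F(z) = (-3*z**2 + 6*z - 6)*exp(z).
Then F(1) - F(0) = (-3*E) - (-6) = 6 - 3*E.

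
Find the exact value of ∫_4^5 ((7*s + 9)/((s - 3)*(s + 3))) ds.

Factor the denominator: s**2 - 9 = (s + 3)(s - 3).
Partial fractions: (7*s + 9)/((s - 3)*(s + 3)) = 2/(s + 3) + 5/(s - 3).
An antiderivative is F(s) = 5*log(s - 3) + 2*log(s + 3).
Then F(5) - F(4) = (11*log(2)) - (log(49)) = -2*log(7) + 11*log(2).

-2*log(7) + 11*log(2)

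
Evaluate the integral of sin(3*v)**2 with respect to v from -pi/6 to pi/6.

pi/6

Use the identity sin^2(3*v) = (1 - cos(6*v))/2.
An antiderivative is F(v) = v/2 - sin(6*v)/12.
Then F(pi/6) - F(-pi/6) = (pi/12) - (-pi/12) = pi/6.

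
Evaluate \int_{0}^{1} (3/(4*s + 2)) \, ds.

An antiderivative is F(s) = 3*log(4*s + 2)/4.
Then F(1) - F(0) = (3*log(6)/4) - (3*log(2)/4) = 3*log(3)/4.

3*log(3)/4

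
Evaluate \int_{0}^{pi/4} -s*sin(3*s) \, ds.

sqrt(2)*(-3*pi - 4)/72

Integrate by parts once (u = s, dv = -sin(3*s) ds).
An antiderivative is F(s) = s*cos(3*s)/3 - sin(3*s)/9.
Then F(pi/4) - F(0) = (sqrt(2)*(-3*pi - 4)/72) - (0) = sqrt(2)*(-3*pi - 4)/72.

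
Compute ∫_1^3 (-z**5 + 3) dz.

By the power rule, an antiderivative is F(z) = -z**6/6 + 3*z.
Then F(3) - F(1) = (-225/2) - (17/6) = -346/3.

-346/3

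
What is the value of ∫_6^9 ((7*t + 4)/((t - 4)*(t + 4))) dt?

Factor the denominator: t**2 - 16 = (t + 4)(t - 4).
Partial fractions: (7*t + 4)/((t - 4)*(t + 4)) = 3/(t + 4) + 4/(t - 4).
An antiderivative is F(t) = 4*log(t - 4) + 3*log(t + 4).
Then F(9) - F(6) = (4*log(5) + 3*log(13)) - (3*log(5) + 7*log(2)) = -7*log(2) + log(5) + 3*log(13).

-7*log(2) + log(5) + 3*log(13)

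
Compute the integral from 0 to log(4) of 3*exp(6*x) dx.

4095/2

Let u = exp(x), so du = exp(x) dx. When x = 0, u = 1; when x = log(4), u = 4.
The integral becomes 3·∫ u**5 du from 1 to 4, with antiderivative u**6/2.
Back in x: F(x) = exp(6*x)/2.
Then F(log(4)) - F(0) = (2048) - (1/2) = 4095/2.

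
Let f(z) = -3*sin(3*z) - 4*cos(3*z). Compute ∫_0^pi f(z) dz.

-2

An antiderivative is F(z) = -4*sin(3*z)/3 + cos(3*z).
Then F(pi) - F(0) = (-1) - (1) = -2.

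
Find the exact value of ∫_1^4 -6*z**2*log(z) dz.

Integrate by parts once (u = ln z, dv = -6*z**2 dz).
An antiderivative is F(z) = -2*z**3*(3*log(z) - 1)/3.
Then F(4) - F(1) = (128/3 - 256*log(2)) - (2/3) = 42 - 256*log(2).

42 - 256*log(2)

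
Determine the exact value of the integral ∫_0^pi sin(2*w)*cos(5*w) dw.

-4/21

Use the identity sin(2*w)cos(5*w) = [sin(7*w) + sin(-3*w)]/2.
An antiderivative is F(w) = cos(3*w)/6 - cos(7*w)/14.
Then F(pi) - F(0) = (-2/21) - (2/21) = -4/21.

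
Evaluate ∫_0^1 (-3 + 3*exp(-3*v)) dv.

-2 - exp(-3)

An antiderivative is F(v) = -3*v - exp(-3*v).
Then F(1) - F(0) = (-3 - exp(-3)) - (-1) = -2 - exp(-3).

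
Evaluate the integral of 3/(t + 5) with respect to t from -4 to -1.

An antiderivative is F(t) = 3*log(t + 5).
Then F(-1) - F(-4) = (log(64)) - (0) = log(64).

log(64)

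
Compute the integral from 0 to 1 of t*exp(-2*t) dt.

Integrate by parts once (u = t, dv = exp(-2*t) dt).
An antiderivative is F(t) = (-2*t - 1)*exp(-2*t)/4.
Then F(1) - F(0) = (-3*exp(-2)/4) - (-1/4) = (-3 + exp(2))*exp(-2)/4.

(-3 + exp(2))*exp(-2)/4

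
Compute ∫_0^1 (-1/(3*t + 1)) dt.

An antiderivative is F(t) = -log(3*t + 1)/3.
Then F(1) - F(0) = (-2*log(2)/3) - (0) = -2*log(2)/3.

-2*log(2)/3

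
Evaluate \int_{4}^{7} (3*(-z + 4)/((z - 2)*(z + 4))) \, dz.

Factor the denominator: z**2 + 2*z - 8 = (z + 4)(z - 2).
Partial fractions: 3*(-z + 4)/((z - 2)*(z + 4)) = -4/(z + 4) + 1/(z - 2).
An antiderivative is F(z) = log(z - 2) - 4*log(z + 4).
Then F(7) - F(4) = (-4*log(11) + log(5)) - (-11*log(2)) = -4*log(11) + log(5) + 11*log(2).

-4*log(11) + log(5) + 11*log(2)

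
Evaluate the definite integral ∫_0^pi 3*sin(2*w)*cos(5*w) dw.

-4/7

Use the identity sin(2*w)cos(5*w) = [sin(7*w) + sin(-3*w)]/2.
An antiderivative is F(w) = cos(3*w)/2 - 3*cos(7*w)/14.
Then F(pi) - F(0) = (-2/7) - (2/7) = -4/7.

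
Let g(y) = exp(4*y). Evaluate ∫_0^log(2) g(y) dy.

15/4

Let u = exp(y), so du = exp(y) dy. When y = 0, u = 1; when y = log(2), u = 2.
The integral becomes ∫ u**3 du from 1 to 2, with antiderivative u**4/4.
Back in y: F(y) = exp(4*y)/4.
Then F(log(2)) - F(0) = (4) - (1/4) = 15/4.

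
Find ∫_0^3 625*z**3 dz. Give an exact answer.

Let u = 5*z, so du = 5 dz. When z = 0, u = 0; when z = 3, u = 15.
The integral becomes ∫ u**3 du from 0 to 15, with antiderivative u**4/4.
Back in z: F(z) = 625*z**4/4.
Then F(3) - F(0) = (50625/4) - (0) = 50625/4.

50625/4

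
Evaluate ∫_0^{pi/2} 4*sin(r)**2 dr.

pi

Use the identity sin^2(r) = (1 - cos(2*r))/2.
An antiderivative is F(r) = 2*r - sin(2*r).
Then F(pi/2) - F(0) = (pi) - (0) = pi.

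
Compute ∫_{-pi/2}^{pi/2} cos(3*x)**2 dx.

Use the identity cos^2(3*x) = (1 + cos(6*x))/2.
An antiderivative is F(x) = x/2 + sin(6*x)/12.
Then F(pi/2) - F(-pi/2) = (pi/4) - (-pi/4) = pi/2.

pi/2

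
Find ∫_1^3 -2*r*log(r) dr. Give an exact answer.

Integrate by parts once (u = ln r, dv = -2*r dr).
An antiderivative is F(r) = -r**2*(2*log(r) - 1)/2.
Then F(3) - F(1) = (9/2 - 9*log(3)) - (1/2) = 4 - 9*log(3).

4 - 9*log(3)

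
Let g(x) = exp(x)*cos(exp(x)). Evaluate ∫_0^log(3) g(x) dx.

-sin(1) + sin(3)

Let u = exp(x), so du = exp(x) dx. When x = 0, u = 1; when x = log(3), u = 3.
The integral becomes ∫ cos(u) du from 1 to 3, with antiderivative sin(u).
Back in x: F(x) = sin(exp(x)).
Then F(log(3)) - F(0) = (sin(3)) - (sin(1)) = -sin(1) + sin(3).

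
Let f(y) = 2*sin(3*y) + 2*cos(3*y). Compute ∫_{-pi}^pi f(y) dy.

An antiderivative is F(y) = 2*sin(3*y)/3 - 2*cos(3*y)/3.
Then F(pi) - F(-pi) = (2/3) - (2/3) = 0.

0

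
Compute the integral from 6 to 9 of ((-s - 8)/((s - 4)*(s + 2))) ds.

Factor the denominator: s**2 - 2*s - 8 = (s + 2)(s - 4).
Partial fractions: (-s - 8)/((s - 4)*(s + 2)) = 1/(s + 2) - 2/(s - 4).
An antiderivative is F(s) = -2*log(s - 4) + log(s + 2).
Then F(9) - F(6) = (log(11/25)) - (log(2)) = log(11/50).

log(11/50)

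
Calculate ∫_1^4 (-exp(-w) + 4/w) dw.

An antiderivative is F(w) = 4*log(w) + exp(-w).
Then F(4) - F(1) = (exp(-4) + 8*log(2)) - (exp(-1)) = -exp(-1) + exp(-4) + 8*log(2).

-exp(-1) + exp(-4) + 8*log(2)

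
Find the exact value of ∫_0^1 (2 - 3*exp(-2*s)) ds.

(3 + exp(2))*exp(-2)/2

An antiderivative is F(s) = 2*s + 3*exp(-2*s)/2.
Then F(1) - F(0) = (3*exp(-2)/2 + 2) - (3/2) = (3 + exp(2))*exp(-2)/2.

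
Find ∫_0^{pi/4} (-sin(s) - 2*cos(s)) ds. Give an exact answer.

An antiderivative is F(s) = -2*sin(s) + cos(s).
Then F(pi/4) - F(0) = (-sqrt(2)/2) - (1) = -1 - sqrt(2)/2.

-1 - sqrt(2)/2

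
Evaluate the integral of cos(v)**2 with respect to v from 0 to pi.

Use the identity cos^2(v) = (1 + cos(2*v))/2.
An antiderivative is F(v) = v/2 + sin(2*v)/4.
Then F(pi) - F(0) = (pi/2) - (0) = pi/2.

pi/2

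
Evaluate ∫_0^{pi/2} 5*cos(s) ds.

An antiderivative is F(s) = 5*sin(s).
Then F(pi/2) - F(0) = (5) - (0) = 5.

5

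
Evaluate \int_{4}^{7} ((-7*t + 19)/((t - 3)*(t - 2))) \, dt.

-5*log(5) + log(2)

Factor the denominator: t**2 - 5*t + 6 = (t - 2)(t - 3).
Partial fractions: (-7*t + 19)/((t - 3)*(t - 2)) = -5/(t - 2) - 2/(t - 3).
An antiderivative is F(t) = -2*log(t - 3) - 5*log(t - 2).
Then F(7) - F(4) = (-5*log(5) - 4*log(2)) - (-log(32)) = -5*log(5) + log(2).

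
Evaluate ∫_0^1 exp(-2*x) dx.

An antiderivative is F(x) = -exp(-2*x)/2.
Then F(1) - F(0) = (-exp(-2)/2) - (-1/2) = -(1 - exp(2))*exp(-2)/2.

-(1 - exp(2))*exp(-2)/2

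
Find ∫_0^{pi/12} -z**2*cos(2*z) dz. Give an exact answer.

-sqrt(3)*pi/48 - pi**2/576 + 1/8

Integrate by parts twice (u = z^2, dv = -cos(2*z) dz).
An antiderivative is F(z) = -z**2*sin(2*z)/2 - z*cos(2*z)/2 + sin(2*z)/4.
Then F(pi/12) - F(0) = (-sqrt(3)*pi/48 - pi**2/576 + 1/8) - (0) = -sqrt(3)*pi/48 - pi**2/576 + 1/8.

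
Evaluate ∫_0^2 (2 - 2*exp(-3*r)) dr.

2*exp(-6)/3 + 10/3

An antiderivative is F(r) = 2*r + 2*exp(-3*r)/3.
Then F(2) - F(0) = (2*exp(-6)/3 + 4) - (2/3) = 2*exp(-6)/3 + 10/3.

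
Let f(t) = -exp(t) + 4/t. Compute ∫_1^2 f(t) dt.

-exp(2) + exp(1) + log(16)

An antiderivative is F(t) = -exp(t) + 4*log(t).
Then F(2) - F(1) = (-exp(2) + log(16)) - (-exp(1)) = -exp(2) + exp(1) + log(16).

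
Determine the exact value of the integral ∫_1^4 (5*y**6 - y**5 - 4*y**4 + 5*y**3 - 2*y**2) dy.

1466919/140

By the power rule, an antiderivative is F(y) = 5*y**7/7 - y**6/6 - 4*y**5/5 + 5*y**4/4 - 2*y**3/3.
Then F(4) - F(1) = (1100224/105) - (139/420) = 1466919/140.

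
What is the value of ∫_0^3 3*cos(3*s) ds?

Let u = 3*s, so du = 3 ds. When s = 0, u = 0; when s = 3, u = 9.
The integral becomes ∫ cos(u) du from 0 to 9, with antiderivative sin(u).
Back in s: F(s) = sin(3*s).
Then F(3) - F(0) = (sin(9)) - (0) = sin(9).

sin(9)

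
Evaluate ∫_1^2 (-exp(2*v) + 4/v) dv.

-exp(4)/2 + log(16) + exp(2)/2

An antiderivative is F(v) = -exp(2*v)/2 + 4*log(v).
Then F(2) - F(1) = (-exp(4)/2 + log(16)) - (-exp(2)/2) = -exp(4)/2 + log(16) + exp(2)/2.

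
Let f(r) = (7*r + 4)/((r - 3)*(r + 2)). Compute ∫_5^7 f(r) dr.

-2*log(7) + 5*log(2) + 4*log(3)

Factor the denominator: r**2 - r - 6 = (r + 2)(r - 3).
Partial fractions: (7*r + 4)/((r - 3)*(r + 2)) = 2/(r + 2) + 5/(r - 3).
An antiderivative is F(r) = 5*log(r - 3) + 2*log(r + 2).
Then F(7) - F(5) = (4*log(3) + 10*log(2)) - (5*log(2) + 2*log(7)) = -2*log(7) + 5*log(2) + 4*log(3).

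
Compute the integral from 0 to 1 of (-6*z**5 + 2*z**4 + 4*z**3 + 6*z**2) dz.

By the power rule, an antiderivative is F(z) = -z**6 + 2*z**5/5 + z**4 + 2*z**3.
Then F(1) - F(0) = (12/5) - (0) = 12/5.

12/5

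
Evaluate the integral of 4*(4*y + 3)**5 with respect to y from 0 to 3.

1898316

Let u = 4*y + 3, so du = 4 dy. When y = 0, u = 3; when y = 3, u = 15.
The integral becomes ∫ u**5 du from 3 to 15, with antiderivative u**6/6.
Back in y: F(y) = (4*y + 3)**6/6.
Then F(3) - F(0) = (3796875/2) - (243/2) = 1898316.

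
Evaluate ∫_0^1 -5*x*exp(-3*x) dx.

Integrate by parts once (u = x, dv = -5*exp(-3*x) dx).
An antiderivative is F(x) = (15*x + 5)*exp(-3*x)/9.
Then F(1) - F(0) = (20*exp(-3)/9) - (5/9) = -5/9 + 20*exp(-3)/9.

-5/9 + 20*exp(-3)/9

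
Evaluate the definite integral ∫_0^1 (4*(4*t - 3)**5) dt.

-364/3

Let u = 4*t - 3, so du = 4 dt. When t = 0, u = -3; when t = 1, u = 1.
The integral becomes ∫ u**5 du from -3 to 1, with antiderivative u**6/6.
Back in t: F(t) = (4*t - 3)**6/6.
Then F(1) - F(0) = (1/6) - (243/2) = -364/3.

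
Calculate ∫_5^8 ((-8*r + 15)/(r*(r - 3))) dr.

Factor the denominator: r**2 - 3*r = r(r - 3).
Partial fractions: (-8*r + 15)/(r*(r - 3)) = -5/r - 3/(r - 3).
An antiderivative is F(r) = -5*log(r) - 3*log(r - 3).
Then F(8) - F(5) = (-15*log(2) - 3*log(5)) - (-5*log(5) - 3*log(2)) = -12*log(2) + 2*log(5).

-12*log(2) + 2*log(5)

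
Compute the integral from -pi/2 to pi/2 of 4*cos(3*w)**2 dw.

2*pi

Use the identity cos^2(3*w) = (1 + cos(6*w))/2.
An antiderivative is F(w) = 2*w + sin(6*w)/3.
Then F(pi/2) - F(-pi/2) = (pi) - (-pi) = 2*pi.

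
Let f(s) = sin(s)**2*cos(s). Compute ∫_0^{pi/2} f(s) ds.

1/3

Let u = sin(s), so du = cos(s) ds. When s = 0, u = 0; when s = pi/2, u = 1.
The integral becomes ∫ u**2 du from 0 to 1, with antiderivative u**3/3.
Back in s: F(s) = sin(s)**3/3.
Then F(pi/2) - F(0) = (1/3) - (0) = 1/3.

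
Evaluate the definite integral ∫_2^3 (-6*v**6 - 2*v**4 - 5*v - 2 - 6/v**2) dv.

-130533/70

By the power rule, an antiderivative is F(v) = -6*v**7/7 - 2*v**5/5 - 5*v**2/2 - 2*v + 6/v.
Then F(3) - F(2) = (-139879/70) - (-4673/35) = -130533/70.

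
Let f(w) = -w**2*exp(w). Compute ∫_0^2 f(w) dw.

Integrate by parts twice (u = w^2, dv = -exp(w) dw).
An antiderivative is F(w) = (-w**2 + 2*w - 2)*exp(w).
Then F(2) - F(0) = (-2*exp(2)) - (-2) = 2 - 2*exp(2).

2 - 2*exp(2)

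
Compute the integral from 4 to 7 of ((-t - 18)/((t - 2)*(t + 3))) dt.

-3*log(7) - log(5) + 7*log(2)

Factor the denominator: t**2 + t - 6 = (t + 3)(t - 2).
Partial fractions: (-t - 18)/((t - 2)*(t + 3)) = 3/(t + 3) - 4/(t - 2).
An antiderivative is F(t) = -4*log(t - 2) + 3*log(t + 3).
Then F(7) - F(4) = (log(8/5)) - (-4*log(2) + 3*log(7)) = -3*log(7) - log(5) + 7*log(2).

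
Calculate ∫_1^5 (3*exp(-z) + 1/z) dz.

-3*exp(-5) + 3*exp(-1) + log(5)

An antiderivative is F(z) = log(z) - 3*exp(-z).
Then F(5) - F(1) = (-3*exp(-5) + log(5)) - (-3*exp(-1)) = -3*exp(-5) + 3*exp(-1) + log(5).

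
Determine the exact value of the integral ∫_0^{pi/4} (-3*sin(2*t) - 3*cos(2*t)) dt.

An antiderivative is F(t) = -3*sin(2*t)/2 + 3*cos(2*t)/2.
Then F(pi/4) - F(0) = (-3/2) - (3/2) = -3.

-3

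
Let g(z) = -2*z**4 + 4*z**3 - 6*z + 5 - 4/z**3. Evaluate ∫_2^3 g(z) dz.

-2671/90

By the power rule, an antiderivative is F(z) = -2*z**5/5 + z**4 - 3*z**2 + 5*z + 2/z**2.
Then F(3) - F(2) = (-1259/45) - (17/10) = -2671/90.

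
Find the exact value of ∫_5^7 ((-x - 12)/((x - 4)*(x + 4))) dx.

Factor the denominator: x**2 - 16 = (x + 4)(x - 4).
Partial fractions: (-x - 12)/((x - 4)*(x + 4)) = 1/(x + 4) - 2/(x - 4).
An antiderivative is F(x) = -2*log(x - 4) + log(x + 4).
Then F(7) - F(5) = (log(11/9)) - (log(9)) = log(11/81).

log(11/81)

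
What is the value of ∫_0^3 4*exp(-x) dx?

4 - 4*exp(-3)

An antiderivative is F(x) = -4*exp(-x).
Then F(3) - F(0) = (-4*exp(-3)) - (-4) = 4 - 4*exp(-3).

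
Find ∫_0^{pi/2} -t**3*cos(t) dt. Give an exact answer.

-6 - pi**3/8 + 3*pi

Integrate by parts 3 times (u = t^3, dv = -cos(t) dt).
An antiderivative is F(t) = -t**3*sin(t) - 3*t**2*cos(t) + 6*t*sin(t) + 6*cos(t).
Then F(pi/2) - F(0) = (pi*(24 - pi**2)/8) - (6) = -6 - pi**3/8 + 3*pi.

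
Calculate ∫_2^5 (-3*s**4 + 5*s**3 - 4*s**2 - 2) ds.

-25131/20

By the power rule, an antiderivative is F(s) = -3*s**5/5 + 5*s**4/4 - 4*s**3/3 - 2*s.
Then F(5) - F(2) = (-15245/12) - (-208/15) = -25131/20.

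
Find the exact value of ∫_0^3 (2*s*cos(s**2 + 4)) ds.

Let u = s**2 + 4, so du = 2*s ds. When s = 0, u = 4; when s = 3, u = 13.
The integral becomes ∫ cos(u) du from 4 to 13, with antiderivative sin(u).
Back in s: F(s) = sin(s**2 + 4).
Then F(3) - F(0) = (sin(13)) - (sin(4)) = sin(13) - sin(4).

sin(13) - sin(4)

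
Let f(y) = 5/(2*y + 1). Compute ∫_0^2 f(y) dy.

5*log(5)/2

An antiderivative is F(y) = 5*log(2*y + 1)/2.
Then F(2) - F(0) = (5*log(5)/2) - (0) = 5*log(5)/2.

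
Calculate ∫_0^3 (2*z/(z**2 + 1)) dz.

log(10)

Let u = z**2 + 1, so du = 2*z dz. When z = 0, u = 1; when z = 3, u = 10.
The integral becomes ∫ 1/u du from 1 to 10, with antiderivative log(u).
Back in z: F(z) = log(z**2 + 1).
Then F(3) - F(0) = (log(10)) - (0) = log(10).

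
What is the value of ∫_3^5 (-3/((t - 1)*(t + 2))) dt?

Factor the denominator: t**2 + t - 2 = (t + 2)(t - 1).
Partial fractions: -3/((t - 1)*(t + 2)) = 1/(t + 2) - 1/(t - 1).
An antiderivative is F(t) = -log(t - 1) + log(t + 2).
Then F(5) - F(3) = (log(7/4)) - (log(5/2)) = log(7/10).

log(7/10)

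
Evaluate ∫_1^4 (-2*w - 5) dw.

-30

By the power rule, an antiderivative is F(w) = -w**2 - 5*w.
Then F(4) - F(1) = (-36) - (-6) = -30.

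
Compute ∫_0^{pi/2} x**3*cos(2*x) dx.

3/4 - 3*pi**2/16

Integrate by parts 3 times (u = x^3, dv = cos(2*x) dx).
An antiderivative is F(x) = x**3*sin(2*x)/2 + 3*x**2*cos(2*x)/4 - 3*x*sin(2*x)/4 - 3*cos(2*x)/8.
Then F(pi/2) - F(0) = (3/8 - 3*pi**2/16) - (-3/8) = 3/4 - 3*pi**2/16.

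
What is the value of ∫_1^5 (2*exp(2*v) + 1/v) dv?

An antiderivative is F(v) = exp(2*v) + log(v).
Then F(5) - F(1) = (log(5) + exp(10)) - (exp(2)) = -exp(2) + log(5) + exp(10).

-exp(2) + log(5) + exp(10)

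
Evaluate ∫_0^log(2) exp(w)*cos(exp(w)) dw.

Let u = exp(w), so du = exp(w) dw. When w = 0, u = 1; when w = log(2), u = 2.
The integral becomes ∫ cos(u) du from 1 to 2, with antiderivative sin(u).
Back in w: F(w) = sin(exp(w)).
Then F(log(2)) - F(0) = (sin(2)) - (sin(1)) = -sin(1) + sin(2).

-sin(1) + sin(2)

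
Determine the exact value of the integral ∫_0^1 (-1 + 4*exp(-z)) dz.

An antiderivative is F(z) = -z - 4*exp(-z).
Then F(1) - F(0) = (-4*exp(-1) - 1) - (-4) = 3 - 4*exp(-1).

3 - 4*exp(-1)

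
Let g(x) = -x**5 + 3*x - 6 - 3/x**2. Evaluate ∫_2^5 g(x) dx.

By the power rule, an antiderivative is F(x) = -x**6/6 + 3*x**2/2 - 6*x + 3/x.
Then F(5) - F(2) = (-38941/15) - (-91/6) = -25809/10.

-25809/10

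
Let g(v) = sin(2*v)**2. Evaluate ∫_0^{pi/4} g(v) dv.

pi/8

Use the identity sin^2(2*v) = (1 - cos(4*v))/2.
An antiderivative is F(v) = v/2 - sin(4*v)/8.
Then F(pi/4) - F(0) = (pi/8) - (0) = pi/8.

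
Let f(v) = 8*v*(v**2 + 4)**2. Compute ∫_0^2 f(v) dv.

Let u = v**2 + 4, so du = 2*v dv. When v = 0, u = 4; when v = 2, u = 8.
The integral becomes 4·∫ u**2 du from 4 to 8, with antiderivative 4*u**3/3.
Back in v: F(v) = 4*(v**2 + 4)**3/3.
Then F(2) - F(0) = (2048/3) - (256/3) = 1792/3.

1792/3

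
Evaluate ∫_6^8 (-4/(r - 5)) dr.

-log(81)

An antiderivative is F(r) = -4*log(r - 5).
Then F(8) - F(6) = (-log(81)) - (0) = -log(81).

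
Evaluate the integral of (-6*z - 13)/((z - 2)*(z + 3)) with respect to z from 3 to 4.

Factor the denominator: z**2 + z - 6 = (z + 3)(z - 2).
Partial fractions: (-6*z - 13)/((z - 2)*(z + 3)) = -1/(z + 3) - 5/(z - 2).
An antiderivative is F(z) = -5*log(z - 2) - log(z + 3).
Then F(4) - F(3) = (-5*log(2) - log(7)) - (-log(6)) = -4*log(2) - log(7) + log(3).

-4*log(2) - log(7) + log(3)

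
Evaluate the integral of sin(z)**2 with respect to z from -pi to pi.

pi

Use the identity sin^2(z) = (1 - cos(2*z))/2.
An antiderivative is F(z) = z/2 - sin(2*z)/4.
Then F(pi) - F(-pi) = (pi/2) - (-pi/2) = pi.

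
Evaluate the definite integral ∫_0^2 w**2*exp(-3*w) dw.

2/27 - 50*exp(-6)/27

Integrate by parts twice (u = w^2, dv = exp(-3*w) dw).
An antiderivative is F(w) = (-9*w**2 - 6*w - 2)*exp(-3*w)/27.
Then F(2) - F(0) = (-50*exp(-6)/27) - (-2/27) = 2/27 - 50*exp(-6)/27.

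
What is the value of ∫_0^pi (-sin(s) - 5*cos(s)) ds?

-2

An antiderivative is F(s) = -5*sin(s) + cos(s).
Then F(pi) - F(0) = (-1) - (1) = -2.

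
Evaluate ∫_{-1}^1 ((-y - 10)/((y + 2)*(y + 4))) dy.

-7*log(3) + 3*log(5)

Factor the denominator: y**2 + 6*y + 8 = (y + 4)(y + 2).
Partial fractions: (-y - 10)/((y + 2)*(y + 4)) = 3/(y + 4) - 4/(y + 2).
An antiderivative is F(y) = -4*log(y + 2) + 3*log(y + 4).
Then F(1) - F(-1) = (-4*log(3) + 3*log(5)) - (log(27)) = -7*log(3) + 3*log(5).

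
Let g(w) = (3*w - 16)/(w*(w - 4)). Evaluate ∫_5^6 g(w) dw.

-4*log(5) + 3*log(2) + 4*log(3)

Factor the denominator: w**2 - 4*w = w(w - 4).
Partial fractions: (3*w - 16)/(w*(w - 4)) = 4/w - 1/(w - 4).
An antiderivative is F(w) = 4*log(w) - log(w - 4).
Then F(6) - F(5) = (3*log(2) + 4*log(3)) - (4*log(5)) = -4*log(5) + 3*log(2) + 4*log(3).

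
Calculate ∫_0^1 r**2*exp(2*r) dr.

Integrate by parts twice (u = r^2, dv = exp(2*r) dr).
An antiderivative is F(r) = (2*r**2 - 2*r + 1)*exp(2*r)/4.
Then F(1) - F(0) = (exp(2)/4) - (1/4) = -1/4 + exp(2)/4.

-1/4 + exp(2)/4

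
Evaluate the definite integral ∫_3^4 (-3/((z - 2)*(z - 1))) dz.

Factor the denominator: z**2 - 3*z + 2 = (z - 1)(z - 2).
Partial fractions: -3/((z - 2)*(z - 1)) = 3/(z - 1) - 3/(z - 2).
An antiderivative is F(z) = -3*log(z - 2) + 3*log(z - 1).
Then F(4) - F(3) = (log(27/8)) - (log(8)) = log(27/64).

log(27/64)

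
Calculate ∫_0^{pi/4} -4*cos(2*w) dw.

-2

An antiderivative is F(w) = -2*sin(2*w).
Then F(pi/4) - F(0) = (-2) - (0) = -2.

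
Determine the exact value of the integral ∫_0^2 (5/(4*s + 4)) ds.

An antiderivative is F(s) = 5*log(4*s + 4)/4.
Then F(2) - F(0) = (5*log(12)/4) - (5*log(2)/2) = 5*log(3)/4.

5*log(3)/4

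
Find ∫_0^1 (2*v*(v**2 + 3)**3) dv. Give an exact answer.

Let u = v**2 + 3, so du = 2*v dv. When v = 0, u = 3; when v = 1, u = 4.
The integral becomes ∫ u**3 du from 3 to 4, with antiderivative u**4/4.
Back in v: F(v) = (v**2 + 3)**4/4.
Then F(1) - F(0) = (64) - (81/4) = 175/4.

175/4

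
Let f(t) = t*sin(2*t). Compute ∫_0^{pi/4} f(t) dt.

1/4

Integrate by parts once (u = t, dv = sin(2*t) dt).
An antiderivative is F(t) = -t*cos(2*t)/2 + sin(2*t)/4.
Then F(pi/4) - F(0) = (1/4) - (0) = 1/4.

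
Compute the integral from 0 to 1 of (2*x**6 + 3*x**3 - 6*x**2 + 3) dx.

57/28

By the power rule, an antiderivative is F(x) = 2*x**7/7 + 3*x**4/4 - 2*x**3 + 3*x.
Then F(1) - F(0) = (57/28) - (0) = 57/28.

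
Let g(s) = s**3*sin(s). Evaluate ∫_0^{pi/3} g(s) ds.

Integrate by parts 3 times (u = s^3, dv = sin(s) ds).
An antiderivative is F(s) = -s**3*cos(s) + 3*s**2*sin(s) + 6*s*cos(s) - 6*sin(s).
Then F(pi/3) - F(0) = (-3*sqrt(3) - pi**3/54 + sqrt(3)*pi**2/6 + pi) - (0) = -3*sqrt(3) - pi**3/54 + sqrt(3)*pi**2/6 + pi.

-3*sqrt(3) - pi**3/54 + sqrt(3)*pi**2/6 + pi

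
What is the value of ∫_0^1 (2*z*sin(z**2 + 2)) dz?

cos(2) - cos(3)

Let u = z**2 + 2, so du = 2*z dz. When z = 0, u = 2; when z = 1, u = 3.
The integral becomes ∫ sin(u) du from 2 to 3, with antiderivative -cos(u).
Back in z: F(z) = -cos(z**2 + 2).
Then F(1) - F(0) = (-cos(3)) - (-cos(2)) = cos(2) - cos(3).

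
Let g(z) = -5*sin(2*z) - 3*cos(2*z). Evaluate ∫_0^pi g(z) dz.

An antiderivative is F(z) = -3*sin(2*z)/2 + 5*cos(2*z)/2.
Then F(pi) - F(0) = (5/2) - (5/2) = 0.

0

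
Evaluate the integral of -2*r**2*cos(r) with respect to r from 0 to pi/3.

Integrate by parts twice (u = r^2, dv = -2*cos(r) dr).
An antiderivative is F(r) = -2*r**2*sin(r) - 4*r*cos(r) + 4*sin(r).
Then F(pi/3) - F(0) = (-2*pi/3 - sqrt(3)*pi**2/9 + 2*sqrt(3)) - (0) = -2*pi/3 - sqrt(3)*pi**2/9 + 2*sqrt(3).

-2*pi/3 - sqrt(3)*pi**2/9 + 2*sqrt(3)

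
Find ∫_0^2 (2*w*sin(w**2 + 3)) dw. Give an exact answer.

cos(3) - cos(7)

Let u = w**2 + 3, so du = 2*w dw. When w = 0, u = 3; when w = 2, u = 7.
The integral becomes ∫ sin(u) du from 3 to 7, with antiderivative -cos(u).
Back in w: F(w) = -cos(w**2 + 3).
Then F(2) - F(0) = (-cos(7)) - (-cos(3)) = cos(3) - cos(7).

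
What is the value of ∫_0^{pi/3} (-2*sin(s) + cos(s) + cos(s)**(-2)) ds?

-1 + 3*sqrt(3)/2

An antiderivative is F(s) = sin(s) + 2*cos(s) + tan(s).
Then F(pi/3) - F(0) = (1 + 3*sqrt(3)/2) - (2) = -1 + 3*sqrt(3)/2.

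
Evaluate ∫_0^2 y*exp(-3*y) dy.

(-7 + exp(6))*exp(-6)/9

Integrate by parts once (u = y, dv = exp(-3*y) dy).
An antiderivative is F(y) = (-3*y - 1)*exp(-3*y)/9.
Then F(2) - F(0) = (-7*exp(-6)/9) - (-1/9) = (-7 + exp(6))*exp(-6)/9.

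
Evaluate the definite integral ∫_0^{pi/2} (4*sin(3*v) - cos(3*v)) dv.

5/3

An antiderivative is F(v) = -sin(3*v)/3 - 4*cos(3*v)/3.
Then F(pi/2) - F(0) = (1/3) - (-4/3) = 5/3.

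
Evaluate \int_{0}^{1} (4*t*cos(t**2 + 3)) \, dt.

Let u = t**2 + 3, so du = 2*t dt. When t = 0, u = 3; when t = 1, u = 4.
The integral becomes 2·∫ cos(u) du from 3 to 4, with antiderivative 2*sin(u).
Back in t: F(t) = 2*sin(t**2 + 3).
Then F(1) - F(0) = (2*sin(4)) - (2*sin(3)) = 2*sin(4) - 2*sin(3).

2*sin(4) - 2*sin(3)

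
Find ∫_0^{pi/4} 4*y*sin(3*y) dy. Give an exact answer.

Integrate by parts once (u = y, dv = 4*sin(3*y) dy).
An antiderivative is F(y) = -4*y*cos(3*y)/3 + 4*sin(3*y)/9.
Then F(pi/4) - F(0) = (sqrt(2)*(4 + 3*pi)/18) - (0) = sqrt(2)*(4 + 3*pi)/18.

sqrt(2)*(4 + 3*pi)/18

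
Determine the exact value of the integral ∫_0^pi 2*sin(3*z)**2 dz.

Use the identity sin^2(3*z) = (1 - cos(6*z))/2.
An antiderivative is F(z) = z - sin(6*z)/6.
Then F(pi) - F(0) = (pi) - (0) = pi.

pi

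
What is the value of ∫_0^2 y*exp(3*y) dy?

Integrate by parts once (u = y, dv = exp(3*y) dy).
An antiderivative is F(y) = (3*y - 1)*exp(3*y)/9.
Then F(2) - F(0) = (5*exp(6)/9) - (-1/9) = 1/9 + 5*exp(6)/9.

1/9 + 5*exp(6)/9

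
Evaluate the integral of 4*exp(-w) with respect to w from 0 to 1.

An antiderivative is F(w) = -4*exp(-w).
Then F(1) - F(0) = (-4*exp(-1)) - (-4) = 4 - 4*exp(-1).

4 - 4*exp(-1)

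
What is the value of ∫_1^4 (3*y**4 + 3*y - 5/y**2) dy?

12651/20

By the power rule, an antiderivative is F(y) = 3*y**5/5 + 3*y**2/2 + 5/y.
Then F(4) - F(1) = (12793/20) - (71/10) = 12651/20.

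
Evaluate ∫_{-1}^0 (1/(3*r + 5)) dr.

-log(2)/3 + log(5)/3

An antiderivative is F(r) = log(3*r + 5)/3.
Then F(0) - F(-1) = (log(5)/3) - (log(2)/3) = -log(2)/3 + log(5)/3.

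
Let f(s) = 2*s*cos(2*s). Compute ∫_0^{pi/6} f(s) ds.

-1/4 + sqrt(3)*pi/12

Integrate by parts once (u = s, dv = 2*cos(2*s) ds).
An antiderivative is F(s) = s*sin(2*s) + cos(2*s)/2.
Then F(pi/6) - F(0) = (1/4 + sqrt(3)*pi/12) - (1/2) = -1/4 + sqrt(3)*pi/12.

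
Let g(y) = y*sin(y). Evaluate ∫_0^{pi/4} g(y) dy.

Integrate by parts once (u = y, dv = sin(y) dy).
An antiderivative is F(y) = -y*cos(y) + sin(y).
Then F(pi/4) - F(0) = (sqrt(2)*(4 - pi)/8) - (0) = sqrt(2)*(4 - pi)/8.

sqrt(2)*(4 - pi)/8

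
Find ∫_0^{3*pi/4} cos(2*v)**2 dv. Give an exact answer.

Use the identity cos^2(2*v) = (1 + cos(4*v))/2.
An antiderivative is F(v) = v/2 + sin(4*v)/8.
Then F(3*pi/4) - F(0) = (3*pi/8) - (0) = 3*pi/8.

3*pi/8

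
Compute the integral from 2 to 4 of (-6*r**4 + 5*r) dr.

By the power rule, an antiderivative is F(r) = -6*r**5/5 + 5*r**2/2.
Then F(4) - F(2) = (-5944/5) - (-142/5) = -5802/5.

-5802/5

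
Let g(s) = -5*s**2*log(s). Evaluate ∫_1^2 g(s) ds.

Integrate by parts once (u = ln s, dv = -5*s**2 ds).
An antiderivative is F(s) = -5*s**3*(3*log(s) - 1)/9.
Then F(2) - F(1) = (40/9 - 40*log(2)/3) - (5/9) = 35/9 - 40*log(2)/3.

35/9 - 40*log(2)/3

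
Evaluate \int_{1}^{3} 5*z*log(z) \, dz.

-10 + 45*log(3)/2

Integrate by parts once (u = ln z, dv = 5*z dz).
An antiderivative is F(z) = 5*z**2*(2*log(z) - 1)/4.
Then F(3) - F(1) = (-45/4 + 45*log(3)/2) - (-5/4) = -10 + 45*log(3)/2.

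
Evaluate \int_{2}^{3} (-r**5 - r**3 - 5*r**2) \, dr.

By the power rule, an antiderivative is F(r) = -r**6/6 - r**4/4 - 5*r**3/3.
Then F(3) - F(2) = (-747/4) - (-28) = -635/4.

-635/4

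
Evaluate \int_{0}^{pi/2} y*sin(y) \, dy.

Integrate by parts once (u = y, dv = sin(y) dy).
An antiderivative is F(y) = -y*cos(y) + sin(y).
Then F(pi/2) - F(0) = (1) - (0) = 1.

1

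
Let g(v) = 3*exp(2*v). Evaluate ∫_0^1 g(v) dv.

-3/2 + 3*exp(2)/2

An antiderivative is F(v) = 3*exp(2*v)/2.
Then F(1) - F(0) = (3*exp(2)/2) - (3/2) = -3/2 + 3*exp(2)/2.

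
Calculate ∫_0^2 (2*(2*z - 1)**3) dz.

20

Let u = 2*z - 1, so du = 2 dz. When z = 0, u = -1; when z = 2, u = 3.
The integral becomes ∫ u**3 du from -1 to 3, with antiderivative u**4/4.
Back in z: F(z) = (2*z - 1)**4/4.
Then F(2) - F(0) = (81/4) - (1/4) = 20.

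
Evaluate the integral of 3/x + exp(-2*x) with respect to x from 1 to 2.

(-1 + exp(2) + 6*exp(4)*log(2))*exp(-4)/2

An antiderivative is F(x) = 3*log(x) - exp(-2*x)/2.
Then F(2) - F(1) = (-exp(-4)/2 + 3*log(2)) - (-exp(-2)/2) = (-1 + exp(2) + 6*exp(4)*log(2))*exp(-4)/2.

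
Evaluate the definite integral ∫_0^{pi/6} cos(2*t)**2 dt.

sqrt(3)/16 + pi/12

Use the identity cos^2(2*t) = (1 + cos(4*t))/2.
An antiderivative is F(t) = t/2 + sin(4*t)/8.
Then F(pi/6) - F(0) = (sqrt(3)/16 + pi/12) - (0) = sqrt(3)/16 + pi/12.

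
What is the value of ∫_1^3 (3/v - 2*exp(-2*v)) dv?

An antiderivative is F(v) = 3*log(v) + exp(-2*v).
Then F(3) - F(1) = (exp(-6) + 3*log(3)) - (exp(-2)) = -exp(-2) + exp(-6) + 3*log(3).

-exp(-2) + exp(-6) + 3*log(3)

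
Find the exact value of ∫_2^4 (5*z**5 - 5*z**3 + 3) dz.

3066

By the power rule, an antiderivative is F(z) = 5*z**6/6 - 5*z**4/4 + 3*z.
Then F(4) - F(2) = (9316/3) - (118/3) = 3066.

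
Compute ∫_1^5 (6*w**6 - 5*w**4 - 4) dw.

446764/7

By the power rule, an antiderivative is F(w) = 6*w**7/7 - w**5 - 4*w.
Then F(5) - F(1) = (446735/7) - (-29/7) = 446764/7.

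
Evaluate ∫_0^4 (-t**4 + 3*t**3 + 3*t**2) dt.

By the power rule, an antiderivative is F(t) = -t**5/5 + 3*t**4/4 + t**3.
Then F(4) - F(0) = (256/5) - (0) = 256/5.

256/5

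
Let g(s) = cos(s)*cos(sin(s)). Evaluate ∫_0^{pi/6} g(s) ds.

Let u = sin(s), so du = cos(s) ds. When s = 0, u = 0; when s = pi/6, u = 1/2.
The integral becomes ∫ cos(u) du from 0 to 1/2, with antiderivative sin(u).
Back in s: F(s) = sin(sin(s)).
Then F(pi/6) - F(0) = (sin(1/2)) - (0) = sin(1/2).

sin(1/2)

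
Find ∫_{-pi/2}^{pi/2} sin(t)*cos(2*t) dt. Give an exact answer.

Use the identity sin(t)cos(2*t) = [sin(3*t) + sin(-t)]/2.
An antiderivative is F(t) = cos(t)/2 - cos(3*t)/6.
Then F(pi/2) - F(-pi/2) = (0) - (0) = 0.

0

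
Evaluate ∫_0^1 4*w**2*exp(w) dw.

Integrate by parts twice (u = w^2, dv = 4*exp(w) dw).
An antiderivative is F(w) = (4*w**2 - 8*w + 8)*exp(w).
Then F(1) - F(0) = (4*E) - (8) = -8 + 4*E.

-8 + 4*E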